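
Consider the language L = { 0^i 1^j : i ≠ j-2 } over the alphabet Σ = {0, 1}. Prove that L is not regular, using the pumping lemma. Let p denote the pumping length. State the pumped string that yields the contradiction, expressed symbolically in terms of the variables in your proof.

0^{p+p!} 1^{p+p!+2}

Assume L is regular; let p be its pumping constant.
Choose w = 0^p 1^{p+p!+2}. Since p ≠ (p+p!+2)-2 = p+p!, w ∈ L; and |w| ≥ p.
The pumping lemma gives a decomposition w = xyz where |xy| ≤ p and |y| > 0.
Since the first p symbols of w are all 0's and |xy| ≤ p, y lies entirely in the leading 0-block: y = 0^k for some k with 1 ≤ k ≤ p.
Since 1 ≤ k ≤ p, k divides p!; set t = 1 + p!/k. Then xy^t z has p + (p!/k)·k = p + p! copies of 0. Now the 0-count is p+p! and (1-count)-2 = (p+p!+2)-2 = p+p!, so i ≠ j-2 fails. So xy^t z = 0^{p+p!} 1^{p+p!+2} ∉ L.
Contradiction. Therefore L is not regular.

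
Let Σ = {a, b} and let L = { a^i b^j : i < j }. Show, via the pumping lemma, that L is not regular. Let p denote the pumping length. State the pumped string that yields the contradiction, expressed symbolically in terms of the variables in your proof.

a^{p+k} b^{p+1}

Assume L is regular; let p be its pumping constant.
Choose w = a^p b^{p+1} ∈ L, with |w| = 2p+1 ≥ p.
The pumping lemma gives a decomposition w = xyz where |xy| ≤ p and y is nonempty.
Because |xy| ≤ p and w begins with p copies of a, we have y = a^k with 1 ≤ k ≤ p.
Consider xy^2z = a^{p+k} b^{p+1}. Since k ≥ 1, the a-count p+k is at least p+1, so i < j fails; thus xy^2z ∉ L.
This contradicts the pumping lemma, so L is not regular.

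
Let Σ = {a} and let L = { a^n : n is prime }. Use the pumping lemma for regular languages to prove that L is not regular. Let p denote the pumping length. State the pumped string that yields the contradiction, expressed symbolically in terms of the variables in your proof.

Suppose for contradiction that L is regular, and let p be the pumping length.
Let q be a prime with q ≥ p+2 (infinitely many primes exist), and take w = a^q ∈ L with |w| = q ≥ p.
Write w = xyz as guaranteed by the lemma, with |xy| ≤ p and |y| > 0.
Then y = a^k for some k with 1 ≤ k ≤ p.
Since 1 ≤ k ≤ p, |xz| = q-k. Pump with i = q+1: |xy^{q+1}z| = (q-k)+(q+1)k = q+qk = q(1+k), which is composite (both factors ≥ 2). So xy^{q+1}z = a^{q(1+k)} ∉ L.
Contradiction. Therefore L is not regular.

a^{q(1+k)}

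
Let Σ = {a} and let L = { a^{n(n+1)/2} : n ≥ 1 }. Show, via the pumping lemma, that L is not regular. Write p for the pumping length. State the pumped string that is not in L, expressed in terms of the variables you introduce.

Toward a contradiction, assume L is regular with pumping length p.
Take w = a^{p(p+1)/2} ∈ L with |w| = p(p+1)/2 ≥ p.
The pumping lemma gives a decomposition w = xyz where |xy| ≤ p and y is nonempty.
Then y = a^k for some k with 1 ≤ k ≤ p.
Pump with i = 2: xy^2z = a^{p(p+1)/2+k}. Since 1 ≤ k ≤ p, p(p+1)/2 < p(p+1)/2+k ≤ p(p+1)/2+p < (p+1)(p+2)/2, so p(p+1)/2+k is strictly between consecutive triangular numbers. So xy^2z ∉ L.
This contradicts the pumping lemma, so L is not regular.

a^{p(p+1)/2+k}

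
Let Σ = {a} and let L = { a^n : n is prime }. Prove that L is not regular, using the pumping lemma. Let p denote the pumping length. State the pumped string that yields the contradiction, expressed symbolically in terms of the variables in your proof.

a^{q(1+k)}

Suppose for contradiction that L is regular, and let p be the pumping length.
Let q be a prime with q ≥ p+2 (infinitely many primes exist), and take w = a^q ∈ L with |w| = q ≥ p.
Write w = xyz as guaranteed by the lemma, with |xy| ≤ p and y is nonempty.
Then y = a^k for some k with 1 ≤ k ≤ p.
Since 1 ≤ k ≤ p, |xz| = q-k. Pump with i = q+1: |xy^{q+1}z| = (q-k)+(q+1)k = q+qk = q(1+k), which is composite (both factors ≥ 2). So xy^{q+1}z = a^{q(1+k)} ∉ L.
Contradiction. Therefore L is not regular.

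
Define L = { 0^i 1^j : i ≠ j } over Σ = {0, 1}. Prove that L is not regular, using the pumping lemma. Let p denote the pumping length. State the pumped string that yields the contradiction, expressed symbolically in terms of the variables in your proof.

0^{p+p!} 1^{p+p!}

Suppose for contradiction that L is regular, and let p be the pumping length.
Choose w = 0^p 1^{p+p!}. Since p ≠ p+p!, w ∈ L; and |w| ≥ p.
The pumping lemma gives a decomposition w = xyz where |xy| ≤ p and y is nonempty.
The first p characters of w are 0's, so xy (and hence y) consists only of 0's. Write y = 0^k, 1 ≤ k ≤ p.
Since 1 ≤ k ≤ p, k divides p!; set t = 1 + p!/k. Then xy^t z has p + (p!/k)·k = p + p! copies of 0. Now the 0-count equals the 1-count, so i ≠ j fails. So xy^t z = 0^{p+p!} 1^{p+p!} ∉ L.
This contradicts the pumping lemma, so L is not regular.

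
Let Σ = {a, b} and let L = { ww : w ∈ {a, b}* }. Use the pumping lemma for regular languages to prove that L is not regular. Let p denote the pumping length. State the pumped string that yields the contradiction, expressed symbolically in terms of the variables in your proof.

a^{p+k} b^p a^p b^p

Toward a contradiction, assume L is regular with pumping length p.
Take w = a^p b^p a^p b^p = uu where u = a^pb^p; then w ∈ L and |w| = 4p ≥ p.
By the pumping lemma, w = xyz with |xy| ≤ p and |y| > 0.
The first p characters of w are a's, so xy (and hence y) consists only of a's. Write y = a^k, 1 ≤ k ≤ p.
Pump with i = 2: xy^2z = a^{p+k} b^p a^p b^p, of length 4p+k. Suppose this equals vv. The string starts with a and ends with b, so v does too; thus the boundary between the two copies of v is a b→a transition. There is exactly one such transition, at position 2p+k, so |v| = 2p+k and |vv| = 4p+2k ≠ 4p+k since k ≥ 1. So xy^2z ∉ L.
This contradicts the pumping lemma, so L is not regular.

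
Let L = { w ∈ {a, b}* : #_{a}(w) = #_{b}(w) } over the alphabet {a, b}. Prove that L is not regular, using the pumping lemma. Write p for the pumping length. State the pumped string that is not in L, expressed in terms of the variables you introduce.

Suppose for contradiction that L is regular, and let p be the pumping length.
Choose w = a^p b^p ∈ L with |w| = 2p ≥ p.
By the pumping lemma, w = xyz with |xy| ≤ p and y is nonempty.
Since the first p symbols of w are all a's and |xy| ≤ p, y lies entirely in the leading a-block: y = a^k for some k with 1 ≤ k ≤ p.
Pump with i = 2: xy^2z = a^{p+k} b^p has p+k occurrences of a but only p of b. Since k ≥ 1 the counts differ, so xy^2z ∉ L.
Contradiction. Therefore L is not regular.

a^{p+k} b^p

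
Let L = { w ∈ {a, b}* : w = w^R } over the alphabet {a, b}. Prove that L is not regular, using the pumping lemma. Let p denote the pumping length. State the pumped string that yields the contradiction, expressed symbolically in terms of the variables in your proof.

a^{p+k} b a^p

Toward a contradiction, assume L is regular with pumping length p.
Take w = a^p b a^p, a palindrome of length 2p+1 ≥ p.
Write w = xyz as guaranteed by the lemma, with |xy| ≤ p and |y| ≥ 1.
The first p characters of w are a's, so xy (and hence y) consists only of a's. Write y = a^k, 1 ≤ k ≤ p.
Pump with i = 2: xy^2z = a^{p+k} b a^p. Its reverse is a^p b a^{p+k}, which differs from xy^2z since k ≥ 1. So xy^2z is not a palindrome and xy^2z ∉ L.
This contradicts the pumping lemma, so L is not regular.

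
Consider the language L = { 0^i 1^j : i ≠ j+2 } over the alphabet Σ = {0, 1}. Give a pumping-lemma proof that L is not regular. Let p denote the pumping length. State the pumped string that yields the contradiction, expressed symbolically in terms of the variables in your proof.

0^{p+p!} 1^{p+p!-2}

Assume L is regular; let p be its pumping constant.
Choose w = 0^p 1^{p+p!-2}. Since p ≠ (p+p!-2)+2 = p+p!, w ∈ L; and |w| ≥ p.
Write w = xyz as guaranteed by the lemma, with |xy| ≤ p and |y| > 0.
The first p characters of w are 0's, so xy (and hence y) consists only of 0's. Write y = 0^k, 1 ≤ k ≤ p.
Since 1 ≤ k ≤ p, k divides p!; set t = 1 + p!/k. Then xy^t z has p + (p!/k)·k = p + p! copies of 0. Now the 0-count is p+p! and (1-count)+2 = (p+p!-2)+2 = p+p!, so i ≠ j+2 fails. So xy^t z = 0^{p+p!} 1^{p+p!-2} ∉ L.
This is a contradiction; hence L is not regular.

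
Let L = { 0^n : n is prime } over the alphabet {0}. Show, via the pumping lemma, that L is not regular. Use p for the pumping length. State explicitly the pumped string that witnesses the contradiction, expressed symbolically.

Assume L is regular; let p be its pumping constant.
Let q be a prime with q ≥ p+2 (infinitely many primes exist), and take w = 0^q ∈ L with |w| = q ≥ p.
The pumping lemma gives a decomposition w = xyz where |xy| ≤ p and y is nonempty.
Then y = 0^k for some k with 1 ≤ k ≤ p.
Since 1 ≤ k ≤ p, |xz| = q-k. Pump with i = q+1: |xy^{q+1}z| = (q-k)+(q+1)k = q+qk = q(1+k), which is composite (both factors ≥ 2). So xy^{q+1}z = 0^{q(1+k)} ∉ L.
This is a contradiction; hence L is not regular.

0^{q(1+k)}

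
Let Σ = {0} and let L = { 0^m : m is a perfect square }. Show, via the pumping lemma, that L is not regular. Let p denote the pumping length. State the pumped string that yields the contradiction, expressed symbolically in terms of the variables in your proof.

0^{p²+k}

Assume L is regular. Let p be the pumping length given by the pumping lemma.
Take w = 0^{p²} ∈ L with |w| = p² ≥ p.
Write w = xyz as guaranteed by the lemma, with |xy| ≤ p and y is nonempty.
Then y = 0^k for some k with 1 ≤ k ≤ p.
Pump with i = 2: xy^2z = 0^{p²+k}. Since 1 ≤ k ≤ p, p² < p²+k ≤ p²+p < (p+1)², so p²+k lies strictly between consecutive squares and is not a perfect square. So xy^2z ∉ L.
This contradicts the pumping lemma, so L is not regular.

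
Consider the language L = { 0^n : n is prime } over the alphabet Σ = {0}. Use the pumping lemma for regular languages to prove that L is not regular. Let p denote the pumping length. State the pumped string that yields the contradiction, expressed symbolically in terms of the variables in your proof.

Assume L is regular. Let p be the pumping length given by the pumping lemma.
Let q be a prime with q ≥ p+2 (infinitely many primes exist), and take w = 0^q ∈ L with |w| = q ≥ p.
By the pumping lemma, w = xyz with |xy| ≤ p and |y| ≥ 1.
Then y = 0^k for some k with 1 ≤ k ≤ p.
Since 1 ≤ k ≤ p, |xz| = q-k. Pump with i = q+1: |xy^{q+1}z| = (q-k)+(q+1)k = q+qk = q(1+k), which is composite (both factors ≥ 2). So xy^{q+1}z = 0^{q(1+k)} ∉ L.
Contradiction. Therefore L is not regular.

0^{q(1+k)}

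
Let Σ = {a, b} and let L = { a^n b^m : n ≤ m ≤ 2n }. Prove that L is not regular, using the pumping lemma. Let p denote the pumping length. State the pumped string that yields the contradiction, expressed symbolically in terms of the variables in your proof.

Suppose for contradiction that L is regular, and let p be the pumping length.
Take w = a^p b^p ∈ L (since p ≤ p ≤ 2p), with |w| = 2p ≥ p.
By the pumping lemma, w = xyz with |xy| ≤ p and |y| > 0.
Because |xy| ≤ p and w begins with p copies of a, we have y = a^k with 1 ≤ k ≤ p.
Pump with i = 2: xy^2z = a^{p+k} b^p. Now n = p+k > p = m, so the condition n ≤ m fails. Thus xy^2z ∉ L.
Contradiction. Therefore L is not regular.

a^{p+k} b^p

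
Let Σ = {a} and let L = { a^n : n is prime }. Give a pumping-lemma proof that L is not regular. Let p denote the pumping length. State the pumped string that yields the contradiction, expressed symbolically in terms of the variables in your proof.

a^{q(1+k)}

Assume L is regular; let p be its pumping constant.
Let q be a prime with q ≥ p+2 (infinitely many primes exist), and take w = a^q ∈ L with |w| = q ≥ p.
Write w = xyz as guaranteed by the lemma, with |xy| ≤ p and y is nonempty.
Then y = a^k for some k with 1 ≤ k ≤ p.
Since 1 ≤ k ≤ p, |xz| = q-k. Pump with i = q+1: |xy^{q+1}z| = (q-k)+(q+1)k = q+qk = q(1+k), which is composite (both factors ≥ 2). So xy^{q+1}z = a^{q(1+k)} ∉ L.
This contradicts the pumping lemma, so L is not regular.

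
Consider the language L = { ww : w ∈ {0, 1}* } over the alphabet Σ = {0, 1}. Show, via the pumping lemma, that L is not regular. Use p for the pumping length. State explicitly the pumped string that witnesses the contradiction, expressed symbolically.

Assume L is regular; let p be its pumping constant.
Take w = 0^p 1^p 0^p 1^p = uu where u = 0^p1^p; then w ∈ L and |w| = 4p ≥ p.
The pumping lemma gives a decomposition w = xyz where |xy| ≤ p and |y| > 0.
The first p characters of w are 0's, so xy (and hence y) consists only of 0's. Write y = 0^k, 1 ≤ k ≤ p.
Pump with i = 2: xy^2z = 0^{p+k} 1^p 0^p 1^p, of length 4p+k. Suppose this equals vv. The string starts with 0 and ends with 1, so v does too; thus the boundary between the two copies of v is a 1→0 transition. There is exactly one such transition, at position 2p+k, so |v| = 2p+k and |vv| = 4p+2k ≠ 4p+k since k ≥ 1. So xy^2z ∉ L.
Contradiction. Therefore L is not regular.

0^{p+k} 1^p 0^p 1^p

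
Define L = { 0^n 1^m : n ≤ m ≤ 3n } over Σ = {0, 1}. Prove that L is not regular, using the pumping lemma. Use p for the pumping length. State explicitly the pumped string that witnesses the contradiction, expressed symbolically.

Assume L is regular. Let p be the pumping length given by the pumping lemma.
Take w = 0^p 1^p ∈ L (since p ≤ p ≤ 3p), with |w| = 2p ≥ p.
The pumping lemma gives a decomposition w = xyz where |xy| ≤ p and y is nonempty.
The first p characters of w are 0's, so xy (and hence y) consists only of 0's. Write y = 0^k, 1 ≤ k ≤ p.
Pump with i = 2: xy^2z = 0^{p+k} 1^p. Now n = p+k > p = m, so the condition n ≤ m fails. Thus xy^2z ∉ L.
This is a contradiction; hence L is not regular.

0^{p+k} 1^p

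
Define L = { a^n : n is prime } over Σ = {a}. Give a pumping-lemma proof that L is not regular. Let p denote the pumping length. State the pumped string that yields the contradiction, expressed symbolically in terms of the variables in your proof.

a^{q(1+k)}

Assume L is regular; let p be its pumping constant.
Let q be a prime with q ≥ p+2 (infinitely many primes exist), and take w = a^q ∈ L with |w| = q ≥ p.
By the pumping lemma, w = xyz with |xy| ≤ p and |y| > 0.
Then y = a^k for some k with 1 ≤ k ≤ p.
Since 1 ≤ k ≤ p, |xz| = q-k. Pump with i = q+1: |xy^{q+1}z| = (q-k)+(q+1)k = q+qk = q(1+k), which is composite (both factors ≥ 2). So xy^{q+1}z = a^{q(1+k)} ∉ L.
Contradiction. Therefore L is not regular.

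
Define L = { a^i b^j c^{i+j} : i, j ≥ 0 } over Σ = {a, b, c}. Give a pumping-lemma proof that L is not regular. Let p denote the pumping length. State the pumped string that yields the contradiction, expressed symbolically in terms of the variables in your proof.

a^{p+k} b^p c^{2p}

Assume L is regular; let p be its pumping constant.
Take w = a^p b^p c^{2p} ∈ L (with i=j=p, i+j=2p), |w| = 4p ≥ p.
The pumping lemma gives a decomposition w = xyz where |xy| ≤ p and |y| > 0.
The first p characters of w are a's, so xy (and hence y) consists only of a's. Write y = a^k, 1 ≤ k ≤ p.
Consider xy^2z = a^{p+k} b^p c^{2p}. Now the a- and b-counts sum to 2p+k, but the c-count is 2p ≠ 2p+k. So xy^2z ∉ L.
Contradiction. Therefore L is not regular.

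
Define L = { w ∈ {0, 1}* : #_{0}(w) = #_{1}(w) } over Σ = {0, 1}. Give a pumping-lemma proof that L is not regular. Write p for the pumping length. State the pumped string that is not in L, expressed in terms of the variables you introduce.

Assume L is regular. Let p be the pumping length given by the pumping lemma.
Choose w = 0^p 1^p ∈ L with |w| = 2p ≥ p.
Write w = xyz as guaranteed by the lemma, with |xy| ≤ p and |y| > 0.
Because |xy| ≤ p and w begins with p copies of 0, we have y = 0^k with 1 ≤ k ≤ p.
Pump with i = 2: xy^2z = 0^{p+k} 1^p has p+k occurrences of 0 but only p of 1. Since k ≥ 1 the counts differ, so xy^2z ∉ L.
Contradiction. Therefore L is not regular.

0^{p+k} 1^p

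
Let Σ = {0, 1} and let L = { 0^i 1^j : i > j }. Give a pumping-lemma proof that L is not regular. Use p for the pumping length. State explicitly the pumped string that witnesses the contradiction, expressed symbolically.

0^{p+1-k} 1^p

Assume L is regular; let p be its pumping constant.
Choose w = 0^{p+1} 1^p ∈ L, with |w| = 2p+1 ≥ p.
Write w = xyz as guaranteed by the lemma, with |xy| ≤ p and y is nonempty.
Since the first p symbols of w are all 0's and |xy| ≤ p, y lies entirely in the leading 0-block: y = 0^k for some k with 1 ≤ k ≤ p.
Consider xy^0z = xz = 0^{p+1-k} 1^p. Since k ≥ 1, the 0-count p+1-k is at most p, so i > j fails; thus xz ∉ L.
Contradiction. Therefore L is not regular.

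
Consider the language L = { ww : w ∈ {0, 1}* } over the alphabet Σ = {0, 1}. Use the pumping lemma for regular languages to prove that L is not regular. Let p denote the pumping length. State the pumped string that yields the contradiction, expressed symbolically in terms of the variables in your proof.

0^{p+k} 1^p 0^p 1^p

Assume L is regular. Let p be the pumping length given by the pumping lemma.
Take w = 0^p 1^p 0^p 1^p = uu where u = 0^p1^p; then w ∈ L and |w| = 4p ≥ p.
By the pumping lemma, w = xyz with |xy| ≤ p and y is nonempty.
The first p characters of w are 0's, so xy (and hence y) consists only of 0's. Write y = 0^k, 1 ≤ k ≤ p.
Pump with i = 2: xy^2z = 0^{p+k} 1^p 0^p 1^p, of length 4p+k. Suppose this equals vv. The string starts with 0 and ends with 1, so v does too; thus the boundary between the two copies of v is a 1→0 transition. There is exactly one such transition, at position 2p+k, so |v| = 2p+k and |vv| = 4p+2k ≠ 4p+k since k ≥ 1. So xy^2z ∉ L.
This is a contradiction; hence L is not regular.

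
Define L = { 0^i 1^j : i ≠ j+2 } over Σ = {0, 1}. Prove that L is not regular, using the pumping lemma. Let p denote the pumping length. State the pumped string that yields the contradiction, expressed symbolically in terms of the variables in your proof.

0^{p+p!} 1^{p+p!-2}

Suppose for contradiction that L is regular, and let p be the pumping length.
Choose w = 0^p 1^{p+p!-2}. Since p ≠ (p+p!-2)+2 = p+p!, w ∈ L; and |w| ≥ p.
By the pumping lemma, w = xyz with |xy| ≤ p and |y| ≥ 1.
The first p characters of w are 0's, so xy (and hence y) consists only of 0's. Write y = 0^k, 1 ≤ k ≤ p.
Since 1 ≤ k ≤ p, k divides p!; set t = 1 + p!/k. Then xy^t z has p + (p!/k)·k = p + p! copies of 0. Now the 0-count is p+p! and (1-count)+2 = (p+p!-2)+2 = p+p!, so i ≠ j+2 fails. So xy^t z = 0^{p+p!} 1^{p+p!-2} ∉ L.
This is a contradiction; hence L is not regular.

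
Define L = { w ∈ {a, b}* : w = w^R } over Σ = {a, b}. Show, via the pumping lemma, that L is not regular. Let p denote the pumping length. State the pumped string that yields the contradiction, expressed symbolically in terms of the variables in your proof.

Toward a contradiction, assume L is regular with pumping length p.
Take w = a^p b a^p, a palindrome of length 2p+1 ≥ p.
The pumping lemma gives a decomposition w = xyz where |xy| ≤ p and |y| ≥ 1.
Since the first p symbols of w are all a's and |xy| ≤ p, y lies entirely in the leading a-block: y = a^k for some k with 1 ≤ k ≤ p.
Pump with i = 2: xy^2z = a^{p+k} b a^p. Its reverse is a^p b a^{p+k}, which differs from xy^2z since k ≥ 1. So xy^2z is not a palindrome and xy^2z ∉ L.
Contradiction. Therefore L is not regular.

a^{p+k} b a^p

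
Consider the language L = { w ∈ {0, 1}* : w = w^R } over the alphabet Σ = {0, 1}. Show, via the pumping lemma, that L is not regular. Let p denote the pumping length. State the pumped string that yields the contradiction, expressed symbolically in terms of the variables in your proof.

Toward a contradiction, assume L is regular with pumping length p.
Take w = 0^p 1 0^p, a palindrome of length 2p+1 ≥ p.
Write w = xyz as guaranteed by the lemma, with |xy| ≤ p and |y| > 0.
Since the first p symbols of w are all 0's and |xy| ≤ p, y lies entirely in the leading 0-block: y = 0^k for some k with 1 ≤ k ≤ p.
Pump with i = 2: xy^2z = 0^{p+k} 1 0^p. Its reverse is 0^p 1 0^{p+k}, which differs from xy^2z since k ≥ 1. So xy^2z is not a palindrome and xy^2z ∉ L.
This contradicts the pumping lemma, so L is not regular.

0^{p+k} 1 0^p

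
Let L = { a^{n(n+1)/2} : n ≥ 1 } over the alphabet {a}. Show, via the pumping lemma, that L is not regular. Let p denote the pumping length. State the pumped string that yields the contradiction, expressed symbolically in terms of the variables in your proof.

a^{p(p+1)/2+k}

Assume L is regular. Let p be the pumping length given by the pumping lemma.
Take w = a^{p(p+1)/2} ∈ L with |w| = p(p+1)/2 ≥ p.
By the pumping lemma, w = xyz with |xy| ≤ p and |y| > 0.
Then y = a^k for some k with 1 ≤ k ≤ p.
Pump with i = 2: xy^2z = a^{p(p+1)/2+k}. Since 1 ≤ k ≤ p, p(p+1)/2 < p(p+1)/2+k ≤ p(p+1)/2+p < (p+1)(p+2)/2, so p(p+1)/2+k is strictly between consecutive triangular numbers. So xy^2z ∉ L.
This is a contradiction; hence L is not regular.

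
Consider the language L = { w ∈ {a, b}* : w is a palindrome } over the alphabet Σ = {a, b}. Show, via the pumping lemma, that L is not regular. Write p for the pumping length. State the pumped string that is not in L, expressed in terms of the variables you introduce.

a^{p+k} b a^p

Assume L is regular. Let p be the pumping length given by the pumping lemma.
Take w = a^p b a^p, a palindrome of length 2p+1 ≥ p.
Write w = xyz as guaranteed by the lemma, with |xy| ≤ p and |y| ≥ 1.
The first p characters of w are a's, so xy (and hence y) consists only of a's. Write y = a^k, 1 ≤ k ≤ p.
Pump with i = 2: xy^2z = a^{p+k} b a^p. Its reverse is a^p b a^{p+k}, which differs from xy^2z since k ≥ 1. So xy^2z is not a palindrome and xy^2z ∉ L.
This is a contradiction; hence L is not regular.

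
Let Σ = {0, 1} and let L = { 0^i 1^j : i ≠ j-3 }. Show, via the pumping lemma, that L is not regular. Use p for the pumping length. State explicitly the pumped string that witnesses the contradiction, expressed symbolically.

0^{p+p!} 1^{p+p!+3}

Assume L is regular. Let p be the pumping length given by the pumping lemma.
Choose w = 0^p 1^{p+p!+3}. Since p ≠ (p+p!+3)-3 = p+p!, w ∈ L; and |w| ≥ p.
Write w = xyz as guaranteed by the lemma, with |xy| ≤ p and |y| > 0.
Because |xy| ≤ p and w begins with p copies of 0, we have y = 0^k with 1 ≤ k ≤ p.
Since 1 ≤ k ≤ p, k divides p!; set t = 1 + p!/k. Then xy^t z has p + (p!/k)·k = p + p! copies of 0. Now the 0-count is p+p! and (1-count)-3 = (p+p!+3)-3 = p+p!, so i ≠ j-3 fails. So xy^t z = 0^{p+p!} 1^{p+p!+3} ∉ L.
Contradiction. Therefore L is not regular.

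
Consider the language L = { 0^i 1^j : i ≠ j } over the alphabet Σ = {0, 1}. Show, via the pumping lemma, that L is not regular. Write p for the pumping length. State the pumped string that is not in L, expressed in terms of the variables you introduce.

Toward a contradiction, assume L is regular with pumping length p.
Choose w = 0^p 1^{p+p!}. Since p ≠ p+p!, w ∈ L; and |w| ≥ p.
By the pumping lemma, w = xyz with |xy| ≤ p and |y| ≥ 1.
Because |xy| ≤ p and w begins with p copies of 0, we have y = 0^k with 1 ≤ k ≤ p.
Since 1 ≤ k ≤ p, k divides p!; set t = 1 + p!/k. Then xy^t z has p + (p!/k)·k = p + p! copies of 0. Now the 0-count equals the 1-count, so i ≠ j fails. So xy^t z = 0^{p+p!} 1^{p+p!} ∉ L.
This is a contradiction; hence L is not regular.

0^{p+p!} 1^{p+p!}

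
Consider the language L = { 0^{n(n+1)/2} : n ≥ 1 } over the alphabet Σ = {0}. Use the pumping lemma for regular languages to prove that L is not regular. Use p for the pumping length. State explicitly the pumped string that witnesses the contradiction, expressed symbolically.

Toward a contradiction, assume L is regular with pumping length p.
Take w = 0^{p(p+1)/2} ∈ L with |w| = p(p+1)/2 ≥ p.
By the pumping lemma, w = xyz with |xy| ≤ p and |y| > 0.
Then y = 0^k for some k with 1 ≤ k ≤ p.
Pump with i = 2: xy^2z = 0^{p(p+1)/2+k}. Since 1 ≤ k ≤ p, p(p+1)/2 < p(p+1)/2+k ≤ p(p+1)/2+p < (p+1)(p+2)/2, so p(p+1)/2+k is strictly between consecutive triangular numbers. So xy^2z ∉ L.
Contradiction. Therefore L is not regular.

0^{p(p+1)/2+k}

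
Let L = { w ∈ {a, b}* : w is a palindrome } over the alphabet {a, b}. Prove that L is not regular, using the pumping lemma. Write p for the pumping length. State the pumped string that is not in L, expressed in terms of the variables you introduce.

a^{p+k} b a^p

Assume L is regular; let p be its pumping constant.
Take w = a^p b a^p, a palindrome of length 2p+1 ≥ p.
The pumping lemma gives a decomposition w = xyz where |xy| ≤ p and |y| > 0.
Since the first p symbols of w are all a's and |xy| ≤ p, y lies entirely in the leading a-block: y = a^k for some k with 1 ≤ k ≤ p.
Pump with i = 2: xy^2z = a^{p+k} b a^p. Its reverse is a^p b a^{p+k}, which differs from xy^2z since k ≥ 1. So xy^2z is not a palindrome and xy^2z ∉ L.
This is a contradiction; hence L is not regular.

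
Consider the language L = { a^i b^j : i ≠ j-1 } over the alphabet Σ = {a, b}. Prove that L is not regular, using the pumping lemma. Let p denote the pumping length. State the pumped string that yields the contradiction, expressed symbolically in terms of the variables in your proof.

a^{p+p!} b^{p+p!+1}

Toward a contradiction, assume L is regular with pumping length p.
Choose w = a^p b^{p+p!+1}. Since p ≠ (p+p!+1)-1 = p+p!, w ∈ L; and |w| ≥ p.
By the pumping lemma, w = xyz with |xy| ≤ p and |y| > 0.
The first p characters of w are a's, so xy (and hence y) consists only of a's. Write y = a^k, 1 ≤ k ≤ p.
Since 1 ≤ k ≤ p, k divides p!; set t = 1 + p!/k. Then xy^t z has p + (p!/k)·k = p + p! copies of a. Now the a-count is p+p! and (b-count)-1 = (p+p!+1)-1 = p+p!, so i ≠ j-1 fails. So xy^t z = a^{p+p!} b^{p+p!+1} ∉ L.
This contradicts the pumping lemma, so L is not regular.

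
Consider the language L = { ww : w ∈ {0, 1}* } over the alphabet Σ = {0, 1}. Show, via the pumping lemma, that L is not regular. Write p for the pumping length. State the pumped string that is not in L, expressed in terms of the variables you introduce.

Toward a contradiction, assume L is regular with pumping length p.
Take w = 0^p 1^p 0^p 1^p = uu where u = 0^p1^p; then w ∈ L and |w| = 4p ≥ p.
By the pumping lemma, w = xyz with |xy| ≤ p and |y| ≥ 1.
Because |xy| ≤ p and w begins with p copies of 0, we have y = 0^k with 1 ≤ k ≤ p.
Pump with i = 2: xy^2z = 0^{p+k} 1^p 0^p 1^p, of length 4p+k. Suppose this equals vv. The string starts with 0 and ends with 1, so v does too; thus the boundary between the two copies of v is a 1→0 transition. There is exactly one such transition, at position 2p+k, so |v| = 2p+k and |vv| = 4p+2k ≠ 4p+k since k ≥ 1. So xy^2z ∉ L.
This is a contradiction; hence L is not regular.

0^{p+k} 1^p 0^p 1^p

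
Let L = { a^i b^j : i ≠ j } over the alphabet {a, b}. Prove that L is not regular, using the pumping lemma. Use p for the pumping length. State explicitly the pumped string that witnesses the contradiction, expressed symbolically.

Assume L is regular; let p be its pumping constant.
Choose w = a^p b^{p+p!}. Since p ≠ p+p!, w ∈ L; and |w| ≥ p.
By the pumping lemma, w = xyz with |xy| ≤ p and y is nonempty.
Because |xy| ≤ p and w begins with p copies of a, we have y = a^k with 1 ≤ k ≤ p.
Since 1 ≤ k ≤ p, k divides p!; set t = 1 + p!/k. Then xy^t z has p + (p!/k)·k = p + p! copies of a. Now the a-count equals the b-count, so i ≠ j fails. So xy^t z = a^{p+p!} b^{p+p!} ∉ L.
Contradiction. Therefore L is not regular.

a^{p+p!} b^{p+p!}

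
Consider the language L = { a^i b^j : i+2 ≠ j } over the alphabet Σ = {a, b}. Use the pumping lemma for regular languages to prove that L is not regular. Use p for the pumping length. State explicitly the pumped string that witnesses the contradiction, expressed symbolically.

a^{p+p!} b^{p+p!+2}

Toward a contradiction, assume L is regular with pumping length p.
Choose w = a^p b^{p+p!+2}. Since p ≠ (p+p!+2)-2 = p+p!, w ∈ L; and |w| ≥ p.
The pumping lemma gives a decomposition w = xyz where |xy| ≤ p and |y| > 0.
The first p characters of w are a's, so xy (and hence y) consists only of a's. Write y = a^k, 1 ≤ k ≤ p.
Since 1 ≤ k ≤ p, k divides p!; set t = 1 + p!/k. Then xy^t z has p + (p!/k)·k = p + p! copies of a. Now the a-count is p+p! and (b-count)-2 = (p+p!+2)-2 = p+p!, so i+2 ≠ j fails. So xy^t z = a^{p+p!} b^{p+p!+2} ∉ L.
Contradiction. Therefore L is not regular.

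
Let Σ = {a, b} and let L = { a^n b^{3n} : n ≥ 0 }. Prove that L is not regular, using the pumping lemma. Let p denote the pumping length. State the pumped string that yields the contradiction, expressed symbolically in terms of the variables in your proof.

Suppose for contradiction that L is regular, and let p be the pumping length.
Take w = a^p b^{3p}. Then w ∈ L and |w| = 4p ≥ p.
The pumping lemma gives a decomposition w = xyz where |xy| ≤ p and |y| ≥ 1.
Since the first p symbols of w are all a's and |xy| ≤ p, y lies entirely in the leading a-block: y = a^k for some k with 1 ≤ k ≤ p.
Pump with i = 2: xy^2z = a^{p+k} b^{3p}. For this to lie in L we would need 3p = 3(p+k), which forces k = 0. But k ≥ 1, so xy^2z ∉ L.
This is a contradiction; hence L is not regular.

a^{p+k} b^{3p}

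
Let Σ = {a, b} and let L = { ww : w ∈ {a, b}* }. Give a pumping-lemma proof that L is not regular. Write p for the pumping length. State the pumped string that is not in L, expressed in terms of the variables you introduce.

Assume L is regular; let p be its pumping constant.
Take w = a^p b^p a^p b^p = uu where u = a^pb^p; then w ∈ L and |w| = 4p ≥ p.
By the pumping lemma, w = xyz with |xy| ≤ p and y is nonempty.
Because |xy| ≤ p and w begins with p copies of a, we have y = a^k with 1 ≤ k ≤ p.
Pump with i = 2: xy^2z = a^{p+k} b^p a^p b^p, of length 4p+k. Suppose this equals vv. The string starts with a and ends with b, so v does too; thus the boundary between the two copies of v is a b→a transition. There is exactly one such transition, at position 2p+k, so |v| = 2p+k and |vv| = 4p+2k ≠ 4p+k since k ≥ 1. So xy^2z ∉ L.
Contradiction. Therefore L is not regular.

a^{p+k} b^p a^p b^p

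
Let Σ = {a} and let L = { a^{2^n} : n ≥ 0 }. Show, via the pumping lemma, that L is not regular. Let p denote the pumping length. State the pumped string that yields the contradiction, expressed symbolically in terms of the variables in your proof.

Suppose for contradiction that L is regular, and let p be the pumping length.
Take w = a^{2^p} ∈ L with |w| = 2^p ≥ p.
The pumping lemma gives a decomposition w = xyz where |xy| ≤ p and |y| > 0.
Then y = a^k for some k with 1 ≤ k ≤ p.
Pump with i = 2: xy^2z = a^{2^p+k}. Since 1 ≤ k ≤ p < 2^p, we have 2^p < 2^p+k < 2^{p+1}, so 2^p+k is not a power of 2. So xy^2z ∉ L.
This is a contradiction; hence L is not regular.

a^{2^p+k}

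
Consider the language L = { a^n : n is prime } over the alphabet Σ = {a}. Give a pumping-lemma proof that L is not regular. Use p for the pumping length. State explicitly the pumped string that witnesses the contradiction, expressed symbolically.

Assume L is regular. Let p be the pumping length given by the pumping lemma.
Let q be a prime with q ≥ p+2 (infinitely many primes exist), and take w = a^q ∈ L with |w| = q ≥ p.
Write w = xyz as guaranteed by the lemma, with |xy| ≤ p and y is nonempty.
Then y = a^k for some k with 1 ≤ k ≤ p.
Since 1 ≤ k ≤ p, |xz| = q-k. Pump with i = q+1: |xy^{q+1}z| = (q-k)+(q+1)k = q+qk = q(1+k), which is composite (both factors ≥ 2). So xy^{q+1}z = a^{q(1+k)} ∉ L.
Contradiction. Therefore L is not regular.

a^{q(1+k)}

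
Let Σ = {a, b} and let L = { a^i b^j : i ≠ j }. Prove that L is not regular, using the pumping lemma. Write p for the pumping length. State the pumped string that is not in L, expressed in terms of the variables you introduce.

Assume L is regular. Let p be the pumping length given by the pumping lemma.
Choose w = a^p b^{p+p!}. Since p ≠ p+p!, w ∈ L; and |w| ≥ p.
The pumping lemma gives a decomposition w = xyz where |xy| ≤ p and y is nonempty.
Because |xy| ≤ p and w begins with p copies of a, we have y = a^k with 1 ≤ k ≤ p.
Since 1 ≤ k ≤ p, k divides p!; set t = 1 + p!/k. Then xy^t z has p + (p!/k)·k = p + p! copies of a. Now the a-count equals the b-count, so i ≠ j fails. So xy^t z = a^{p+p!} b^{p+p!} ∉ L.
This is a contradiction; hence L is not regular.

a^{p+p!} b^{p+p!}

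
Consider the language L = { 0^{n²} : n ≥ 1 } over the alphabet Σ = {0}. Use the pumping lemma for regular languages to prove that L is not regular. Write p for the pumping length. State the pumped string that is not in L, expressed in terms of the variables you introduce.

0^{p²+k}

Toward a contradiction, assume L is regular with pumping length p.
Take w = 0^{p²} ∈ L with |w| = p² ≥ p.
By the pumping lemma, w = xyz with |xy| ≤ p and y is nonempty.
Then y = 0^k for some k with 1 ≤ k ≤ p.
Pump with i = 2: xy^2z = 0^{p²+k}. Since 1 ≤ k ≤ p, p² < p²+k ≤ p²+p < (p+1)², so p²+k lies strictly between consecutive squares and is not a perfect square. So xy^2z ∉ L.
Contradiction. Therefore L is not regular.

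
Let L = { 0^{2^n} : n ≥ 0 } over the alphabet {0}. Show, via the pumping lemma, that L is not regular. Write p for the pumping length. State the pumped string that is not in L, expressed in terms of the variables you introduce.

0^{2^p+k}

Toward a contradiction, assume L is regular with pumping length p.
Take w = 0^{2^p} ∈ L with |w| = 2^p ≥ p.
By the pumping lemma, w = xyz with |xy| ≤ p and |y| ≥ 1.
Then y = 0^k for some k with 1 ≤ k ≤ p.
Pump with i = 2: xy^2z = 0^{2^p+k}. Since 1 ≤ k ≤ p < 2^p, we have 2^p < 2^p+k < 2^{p+1}, so 2^p+k is not a power of 2. So xy^2z ∉ L.
This is a contradiction; hence L is not regular.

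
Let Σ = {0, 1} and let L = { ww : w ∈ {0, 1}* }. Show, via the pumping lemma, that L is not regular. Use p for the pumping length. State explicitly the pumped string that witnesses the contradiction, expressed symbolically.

0^{p+k} 1^p 0^p 1^p

Toward a contradiction, assume L is regular with pumping length p.
Take w = 0^p 1^p 0^p 1^p = uu where u = 0^p1^p; then w ∈ L and |w| = 4p ≥ p.
The pumping lemma gives a decomposition w = xyz where |xy| ≤ p and y is nonempty.
Because |xy| ≤ p and w begins with p copies of 0, we have y = 0^k with 1 ≤ k ≤ p.
Pump with i = 2: xy^2z = 0^{p+k} 1^p 0^p 1^p, of length 4p+k. Suppose this equals vv. The string starts with 0 and ends with 1, so v does too; thus the boundary between the two copies of v is a 1→0 transition. There is exactly one such transition, at position 2p+k, so |v| = 2p+k and |vv| = 4p+2k ≠ 4p+k since k ≥ 1. So xy^2z ∉ L.
This is a contradiction; hence L is not regular.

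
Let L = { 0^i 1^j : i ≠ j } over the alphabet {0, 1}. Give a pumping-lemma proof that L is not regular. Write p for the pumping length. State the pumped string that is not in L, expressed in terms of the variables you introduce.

Assume L is regular. Let p be the pumping length given by the pumping lemma.
Choose w = 0^p 1^{p+p!}. Since p ≠ p+p!, w ∈ L; and |w| ≥ p.
Write w = xyz as guaranteed by the lemma, with |xy| ≤ p and |y| > 0.
Because |xy| ≤ p and w begins with p copies of 0, we have y = 0^k with 1 ≤ k ≤ p.
Since 1 ≤ k ≤ p, k divides p!; set t = 1 + p!/k. Then xy^t z has p + (p!/k)·k = p + p! copies of 0. Now the 0-count equals the 1-count, so i ≠ j fails. So xy^t z = 0^{p+p!} 1^{p+p!} ∉ L.
This is a contradiction; hence L is not regular.

0^{p+p!} 1^{p+p!}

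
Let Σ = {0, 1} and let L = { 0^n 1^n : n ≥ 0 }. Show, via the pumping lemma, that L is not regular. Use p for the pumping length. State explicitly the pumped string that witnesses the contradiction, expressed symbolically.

Toward a contradiction, assume L is regular with pumping length p.
Take w = 0^p 1^p. Then w ∈ L and |w| = 2p ≥ p.
By the pumping lemma, w = xyz with |xy| ≤ p and |y| > 0.
Because |xy| ≤ p and w begins with p copies of 0, we have y = 0^k with 1 ≤ k ≤ p.
Pump with i = 2: xy^2z = 0^{p+k} 1^p. For this to lie in L we would need p = p+k, which forces k = 0. But k ≥ 1, so xy^2z ∉ L.
Contradiction. Therefore L is not regular.

0^{p+k} 1^p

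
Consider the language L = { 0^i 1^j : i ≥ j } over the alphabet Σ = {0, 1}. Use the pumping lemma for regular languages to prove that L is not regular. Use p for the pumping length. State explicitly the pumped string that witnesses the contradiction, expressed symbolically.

Toward a contradiction, assume L is regular with pumping length p.
Choose w = 0^p 1^p ∈ L, with |w| = 2p ≥ p.
Write w = xyz as guaranteed by the lemma, with |xy| ≤ p and |y| ≥ 1.
Since the first p symbols of w are all 0's and |xy| ≤ p, y lies entirely in the leading 0-block: y = 0^k for some k with 1 ≤ k ≤ p.
Consider xy^0z = xz = 0^{p-k} 1^p. Since k ≥ 1, the 0-count p-k is less than p, so i ≥ j fails; thus xz ∉ L.
Contradiction. Therefore L is not regular.

0^{p-k} 1^p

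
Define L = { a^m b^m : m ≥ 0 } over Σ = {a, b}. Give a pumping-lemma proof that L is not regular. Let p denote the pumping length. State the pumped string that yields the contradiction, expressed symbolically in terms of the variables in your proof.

Toward a contradiction, assume L is regular with pumping length p.
Take w = a^p b^p. Then w ∈ L and |w| = 2p ≥ p.
Write w = xyz as guaranteed by the lemma, with |xy| ≤ p and |y| > 0.
The first p characters of w are a's, so xy (and hence y) consists only of a's. Write y = a^k, 1 ≤ k ≤ p.
Pump with i = 2: xy^2z = a^{p+k} b^p. For this to lie in L we would need p = p+k, which forces k = 0. But k ≥ 1, so xy^2z ∉ L.
This contradicts the pumping lemma, so L is not regular.

a^{p+k} b^p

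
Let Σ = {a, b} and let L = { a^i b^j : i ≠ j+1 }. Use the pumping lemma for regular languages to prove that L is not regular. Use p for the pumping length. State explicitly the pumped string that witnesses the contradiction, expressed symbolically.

a^{p+p!} b^{p+p!-1}

Toward a contradiction, assume L is regular with pumping length p.
Choose w = a^p b^{p+p!-1}. Since p ≠ (p+p!-1)+1 = p+p!, w ∈ L; and |w| ≥ p.
By the pumping lemma, w = xyz with |xy| ≤ p and |y| > 0.
The first p characters of w are a's, so xy (and hence y) consists only of a's. Write y = a^k, 1 ≤ k ≤ p.
Since 1 ≤ k ≤ p, k divides p!; set t = 1 + p!/k. Then xy^t z has p + (p!/k)·k = p + p! copies of a. Now the a-count is p+p! and (b-count)+1 = (p+p!-1)+1 = p+p!, so i ≠ j+1 fails. So xy^t z = a^{p+p!} b^{p+p!-1} ∉ L.
This is a contradiction; hence L is not regular.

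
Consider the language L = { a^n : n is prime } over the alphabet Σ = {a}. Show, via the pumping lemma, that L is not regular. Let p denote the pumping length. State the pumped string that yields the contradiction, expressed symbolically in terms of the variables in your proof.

a^{q(1+k)}

Assume L is regular; let p be its pumping constant.
Let q be a prime with q ≥ p+2 (infinitely many primes exist), and take w = a^q ∈ L with |w| = q ≥ p.
Write w = xyz as guaranteed by the lemma, with |xy| ≤ p and y is nonempty.
Then y = a^k for some k with 1 ≤ k ≤ p.
Since 1 ≤ k ≤ p, |xz| = q-k. Pump with i = q+1: |xy^{q+1}z| = (q-k)+(q+1)k = q+qk = q(1+k), which is composite (both factors ≥ 2). So xy^{q+1}z = a^{q(1+k)} ∉ L.
This contradicts the pumping lemma, so L is not regular.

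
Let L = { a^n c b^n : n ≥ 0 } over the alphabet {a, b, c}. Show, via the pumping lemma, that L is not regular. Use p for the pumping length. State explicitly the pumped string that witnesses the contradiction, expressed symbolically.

a^{p+k} c b^p

Toward a contradiction, assume L is regular with pumping length p.
Take w = a^p c b^p ∈ L with |w| = 2p+1 ≥ p.
The pumping lemma gives a decomposition w = xyz where |xy| ≤ p and |y| > 0.
Since the first p symbols of w are all a's and |xy| ≤ p, y lies entirely in the leading a-block: y = a^k for some k with 1 ≤ k ≤ p.
Pump with i = 2: xy^2z = a^{p+k} c b^p, which would require p+k = p. But k ≥ 1, so xy^2z ∉ L.
Contradiction. Therefore L is not regular.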